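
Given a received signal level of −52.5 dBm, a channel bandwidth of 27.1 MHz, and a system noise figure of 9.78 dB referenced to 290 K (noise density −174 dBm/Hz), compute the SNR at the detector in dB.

Noise floor: N = −174 + 10 log₁₀(B) + NF
10 log₁₀(2.71×10⁷) = 74.33 dB
N = −174 + 74.33 + 9.78 = −89.89 dBm
SNR = P_sig − N = −52.5 − (−89.89) = 37.39 dB → 37.4 dB

37.4 dB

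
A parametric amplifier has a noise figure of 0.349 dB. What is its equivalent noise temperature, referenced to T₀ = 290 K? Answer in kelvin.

F = 10^(0.349/10) = 1.08368
T_e = (F − 1)·T₀ = (1.08368 − 1) × 290 = 24.3 K

24.3 K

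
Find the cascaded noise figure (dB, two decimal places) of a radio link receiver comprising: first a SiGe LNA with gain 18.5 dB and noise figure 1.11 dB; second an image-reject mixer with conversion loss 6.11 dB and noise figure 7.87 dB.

1.35 dB

Convert to linear (a loss of L dB is a gain of −L dB): F_i = 10^(NF_i/10), G_i = 10^(G_i,dB/10)
  Stage 1: F_1 = 10^(1.11/10) = 1.291, G_1 = 10^(18.5/10) = 70.79
  Stage 2: F_2 = 10^(7.87/10) = 6.124, G_2 = 10^(−6.11/10) = 0.2449
Friis cascade:
  F = 1.291 + (6.124 − 1)/70.79 = 1.364
NF = 10 log₁₀(1.364) = 1.35 dB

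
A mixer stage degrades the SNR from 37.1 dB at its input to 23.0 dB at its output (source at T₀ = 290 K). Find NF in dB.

14.1 dB

NF (dB) = SNR_in(dB) − SNR_out(dB) when the source is at T₀
NF = 37.1 − 23.0 = 14.1 dB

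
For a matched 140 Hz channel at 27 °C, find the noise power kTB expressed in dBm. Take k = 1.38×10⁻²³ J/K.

−152.4 dBm

T = 27 °C + 273.15 = 300.15 K
P_n = kTB = 1.38×10⁻²³ × 300.15 × 1.40×10² = 5.80×10⁻¹⁹ W
In dBm: 10 log₁₀(5.80×10⁻¹⁹ / 10⁻³) = −152.4 dBm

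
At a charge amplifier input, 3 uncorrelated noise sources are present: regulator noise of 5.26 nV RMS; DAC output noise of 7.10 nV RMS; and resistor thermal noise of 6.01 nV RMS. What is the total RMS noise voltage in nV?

10.7 nV

Uncorrelated sources add in power (mean-square): V_tot = √(ΣV_i²)
V_tot = √[(5.26×10⁻⁹)² + (7.10×10⁻⁹)² + (6.01×10⁻⁹)²] = 1.07×10⁻⁸ V = 10.7 nV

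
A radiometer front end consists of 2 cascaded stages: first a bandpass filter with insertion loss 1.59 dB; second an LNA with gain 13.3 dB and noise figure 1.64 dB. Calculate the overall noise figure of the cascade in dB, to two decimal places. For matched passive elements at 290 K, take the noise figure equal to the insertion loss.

Convert to linear (a loss of L dB is a gain of −L dB): F_i = 10^(NF_i/10), G_i = 10^(G_i,dB/10)
  Stage 1: F_1 = 10^(1.59/10) = 1.442, G_1 = 10^(−1.59/10) = 0.6934
  Stage 2: F_2 = 10^(1.64/10) = 1.459, G_2 = 10^(13.3/10) = 21.38
Friis cascade:
  F = 1.442 + (1.459 − 1)/0.6934 = 2.104
NF = 10 log₁₀(2.104) = 3.23 dB

3.23 dB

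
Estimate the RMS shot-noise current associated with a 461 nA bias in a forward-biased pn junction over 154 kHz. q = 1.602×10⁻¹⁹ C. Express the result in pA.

I_n = √(2qI·B)
2qI·B = 2 × 1.602×10⁻¹⁹ × 4.61×10⁻⁷ × 1.54×10⁵ = 2.27×10⁻²⁰ A²
I_n = √(2.27×10⁻²⁰) = 1.51×10⁻¹⁰ A = 151 pA

151 pA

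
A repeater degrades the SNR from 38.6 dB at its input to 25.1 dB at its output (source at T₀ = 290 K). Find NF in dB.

13.5 dB

NF (dB) = SNR_in(dB) − SNR_out(dB) when the source is at T₀
NF = 38.6 − 25.1 = 13.5 dB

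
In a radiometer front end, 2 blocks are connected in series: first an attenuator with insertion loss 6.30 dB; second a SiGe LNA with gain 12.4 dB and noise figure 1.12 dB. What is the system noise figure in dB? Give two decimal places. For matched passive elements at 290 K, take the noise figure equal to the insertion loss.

Convert to linear (a loss of L dB is a gain of −L dB): F_i = 10^(NF_i/10), G_i = 10^(G_i,dB/10)
  Stage 1: F_1 = 10^(6.30/10) = 4.266, G_1 = 10^(−6.30/10) = 0.2344
  Stage 2: F_2 = 10^(1.12/10) = 1.294, G_2 = 10^(12.4/10) = 17.38
Friis cascade:
  F = 4.266 + (1.294 − 1)/0.2344 = 5.521
NF = 10 log₁₀(5.521) = 7.42 dB

7.42 dB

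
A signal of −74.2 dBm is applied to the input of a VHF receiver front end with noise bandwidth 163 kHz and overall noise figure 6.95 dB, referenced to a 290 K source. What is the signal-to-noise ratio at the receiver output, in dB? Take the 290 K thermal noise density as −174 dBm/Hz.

40.7 dB

Noise floor: N = −174 + 10 log₁₀(B) + NF
10 log₁₀(1.63×10⁵) = 52.12 dB
N = −174 + 52.12 + 6.95 = −114.93 dBm
SNR = P_sig − N = −74.2 − (−114.93) = 40.73 dB → 40.7 dB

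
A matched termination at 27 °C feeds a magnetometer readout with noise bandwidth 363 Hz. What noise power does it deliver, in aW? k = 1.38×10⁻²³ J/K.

1.50 aW

T = 27 °C + 273.15 = 300.15 K
P_n = kTB = 1.38×10⁻²³ × 300.15 × 3.63×10² = 1.50×10⁻¹⁸ W = 1.50 aW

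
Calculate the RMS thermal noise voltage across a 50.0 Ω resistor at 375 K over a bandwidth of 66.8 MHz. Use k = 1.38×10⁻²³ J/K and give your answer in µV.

8.31 µV

V_n = √(4kTRB)
4kTRB = 4 × 1.38×10⁻²³ × 375 × 5.00×10¹ × 6.68×10⁷ = 6.91×10⁻¹¹ V²
V_n = √(6.91×10⁻¹¹) = 8.31×10⁻⁶ V = 8.31 µV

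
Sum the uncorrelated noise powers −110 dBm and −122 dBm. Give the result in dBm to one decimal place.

−109.7 dBm

Convert to linear, add, convert back:
P₁ = 1.00×10⁻¹⁴ W, P₂ = 6.31×10⁻¹⁶ W
P_tot = 1.06×10⁻¹⁴ W → 10 log₁₀(P_tot / 10⁻³) = −109.7 dBm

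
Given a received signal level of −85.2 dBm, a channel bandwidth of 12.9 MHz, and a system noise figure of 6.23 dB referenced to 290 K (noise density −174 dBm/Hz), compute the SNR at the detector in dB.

11.5 dB

Noise floor: N = −174 + 10 log₁₀(B) + NF
10 log₁₀(1.29×10⁷) = 71.11 dB
N = −174 + 71.11 + 6.23 = −96.66 dBm
SNR = P_sig − N = −85.2 − (−96.66) = 11.46 dB → 11.5 dB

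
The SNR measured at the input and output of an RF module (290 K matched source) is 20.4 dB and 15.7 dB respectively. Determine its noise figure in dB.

4.7 dB

NF (dB) = SNR_in(dB) − SNR_out(dB) when the source is at T₀
NF = 20.4 − 15.7 = 4.7 dB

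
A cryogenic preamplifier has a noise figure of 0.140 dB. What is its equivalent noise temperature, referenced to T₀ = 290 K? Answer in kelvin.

F = 10^(0.140/10) = 1.03276
T_e = (F − 1)·T₀ = (1.03276 − 1) × 290 = 9.50 K

9.50 K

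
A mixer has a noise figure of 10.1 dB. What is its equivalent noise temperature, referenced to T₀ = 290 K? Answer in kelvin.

F = 10^(10.1/10) = 10.2329
T_e = (F − 1)·T₀ = (10.2329 − 1) × 290 = 2678 K

2678 K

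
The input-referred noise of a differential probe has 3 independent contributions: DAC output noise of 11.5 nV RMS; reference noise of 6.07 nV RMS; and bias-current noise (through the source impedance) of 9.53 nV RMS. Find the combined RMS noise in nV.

16.1 nV

Uncorrelated sources add in power (mean-square): V_tot = √(ΣV_i²)
V_tot = √[(1.15×10⁻⁸)² + (6.07×10⁻⁹)² + (9.53×10⁻⁹)²] = 1.61×10⁻⁸ V = 16.1 nV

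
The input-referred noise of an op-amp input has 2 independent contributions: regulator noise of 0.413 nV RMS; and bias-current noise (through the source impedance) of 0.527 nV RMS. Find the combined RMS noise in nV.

Uncorrelated sources add in power (mean-square): V_tot = √(ΣV_i²)
V_tot = √[(4.13×10⁻¹⁰)² + (5.27×10⁻¹⁰)²] = 6.70×10⁻¹⁰ V = 0.670 nV

0.670 nV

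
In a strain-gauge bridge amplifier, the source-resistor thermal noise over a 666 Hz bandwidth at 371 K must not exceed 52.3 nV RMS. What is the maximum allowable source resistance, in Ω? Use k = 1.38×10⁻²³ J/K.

201 Ω

Johnson–Nyquist: V_n = √(4kTRB) ⇒ R = V_n² / (4kTB)
4kTB = 4 × 1.38×10⁻²³ × 371 × 6.66×10² = 1.36×10⁻¹⁷
R = (5.23×10⁻⁸)² / 1.36×10⁻¹⁷ = 2.01×10² Ω = 201 Ω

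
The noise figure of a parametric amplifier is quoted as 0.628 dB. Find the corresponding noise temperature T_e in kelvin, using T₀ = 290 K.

45.1 K

F = 10^(0.628/10) = 1.15558
T_e = (F − 1)·T₀ = (1.15558 − 1) × 290 = 45.1 K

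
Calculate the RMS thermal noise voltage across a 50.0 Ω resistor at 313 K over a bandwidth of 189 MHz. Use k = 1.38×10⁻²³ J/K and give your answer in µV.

12.8 µV

V_n = √(4kTRB)
4kTRB = 4 × 1.38×10⁻²³ × 313 × 5.00×10¹ × 1.89×10⁸ = 1.63×10⁻¹⁰ V²
V_n = √(1.63×10⁻¹⁰) = 1.28×10⁻⁵ V = 12.8 µV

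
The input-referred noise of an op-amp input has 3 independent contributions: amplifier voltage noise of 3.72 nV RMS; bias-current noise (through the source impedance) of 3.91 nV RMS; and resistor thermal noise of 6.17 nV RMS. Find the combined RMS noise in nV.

8.20 nV

Uncorrelated sources add in power (mean-square): V_tot = √(ΣV_i²)
V_tot = √[(3.72×10⁻⁹)² + (3.91×10⁻⁹)² + (6.17×10⁻⁹)²] = 8.20×10⁻⁹ V = 8.20 nV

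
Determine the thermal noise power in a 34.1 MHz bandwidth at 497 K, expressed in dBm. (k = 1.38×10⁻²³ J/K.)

P_n = kTB = 1.38×10⁻²³ × 497 × 3.41×10⁷ = 2.34×10⁻¹³ W
In dBm: 10 log₁₀(2.34×10⁻¹³ / 10⁻³) = −96.3 dBm

−96.3 dBm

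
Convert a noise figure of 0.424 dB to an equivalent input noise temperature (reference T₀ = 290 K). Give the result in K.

F = 10^(0.424/10) = 1.10255
T_e = (F − 1)·T₀ = (1.10255 − 1) × 290 = 29.7 K

29.7 K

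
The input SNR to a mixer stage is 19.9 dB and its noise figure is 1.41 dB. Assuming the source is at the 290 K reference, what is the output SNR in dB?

By definition F = SNR_in/SNR_out, so in dB: SNR_out = SNR_in − NF
SNR_out = 19.9 − 1.41 = 18.49 dB

18.49 dB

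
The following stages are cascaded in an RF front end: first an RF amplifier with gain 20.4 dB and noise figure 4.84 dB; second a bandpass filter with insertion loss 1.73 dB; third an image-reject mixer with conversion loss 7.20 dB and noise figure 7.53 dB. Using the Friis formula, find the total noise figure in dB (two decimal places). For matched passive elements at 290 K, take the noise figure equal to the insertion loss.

Convert to linear (a loss of L dB is a gain of −L dB): F_i = 10^(NF_i/10), G_i = 10^(G_i,dB/10)
  Stage 1: F_1 = 10^(4.84/10) = 3.048, G_1 = 10^(20.4/10) = 109.6
  Stage 2: F_2 = 10^(1.73/10) = 1.489, G_2 = 10^(−1.73/10) = 0.6714
  Stage 3: F_3 = 10^(7.53/10) = 5.662, G_3 = 10^(−7.20/10) = 0.1905
Friis cascade:
  F = 3.048 + (1.489 − 1)/109.6 + (5.662 − 1)/73.62 = 3.116
NF = 10 log₁₀(3.116) = 4.94 dB

4.94 dB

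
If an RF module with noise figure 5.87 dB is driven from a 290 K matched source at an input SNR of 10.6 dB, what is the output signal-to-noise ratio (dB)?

By definition F = SNR_in/SNR_out, so in dB: SNR_out = SNR_in − NF
SNR_out = 10.6 − 5.87 = 4.73 dB

4.73 dB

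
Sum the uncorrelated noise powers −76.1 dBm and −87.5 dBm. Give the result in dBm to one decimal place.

−75.8 dBm

Convert to linear, add, convert back:
P₁ = 2.45×10⁻¹¹ W, P₂ = 1.78×10⁻¹² W
P_tot = 2.63×10⁻¹¹ W → 10 log₁₀(P_tot / 10⁻³) = −75.8 dBm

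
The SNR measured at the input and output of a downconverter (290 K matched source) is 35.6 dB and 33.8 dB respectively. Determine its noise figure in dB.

1.8 dB

NF (dB) = SNR_in(dB) − SNR_out(dB) when the source is at T₀
NF = 35.6 − 33.8 = 1.8 dB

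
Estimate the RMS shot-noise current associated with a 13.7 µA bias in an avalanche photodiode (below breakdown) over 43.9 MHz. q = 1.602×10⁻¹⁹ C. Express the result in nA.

I_n = √(2qI·B)
2qI·B = 2 × 1.602×10⁻¹⁹ × 1.37×10⁻⁵ × 4.39×10⁷ = 1.93×10⁻¹⁶ A²
I_n = √(1.93×10⁻¹⁶) = 1.39×10⁻⁸ A = 13.9 nA

13.9 nA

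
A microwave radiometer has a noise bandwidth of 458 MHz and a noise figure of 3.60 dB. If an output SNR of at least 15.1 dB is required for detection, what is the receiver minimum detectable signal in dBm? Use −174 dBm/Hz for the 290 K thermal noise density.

−68.7 dBm

Sensitivity = −174 + 10 log₁₀(B) + NF + SNR_min
= −174 + 86.61 + 3.60 + 15.1
= −68.69 dBm → −68.7 dBm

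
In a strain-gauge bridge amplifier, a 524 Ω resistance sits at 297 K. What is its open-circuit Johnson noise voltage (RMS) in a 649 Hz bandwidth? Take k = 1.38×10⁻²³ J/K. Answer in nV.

V_n = √(4kTRB)
4kTRB = 4 × 1.38×10⁻²³ × 297 × 5.24×10² × 6.49×10² = 5.58×10⁻¹⁵ V²
V_n = √(5.58×10⁻¹⁵) = 7.47×10⁻⁸ V = 74.7 nV

74.7 nV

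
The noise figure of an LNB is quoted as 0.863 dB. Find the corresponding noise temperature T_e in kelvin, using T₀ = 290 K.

63.8 K

F = 10^(0.863/10) = 1.21983
T_e = (F − 1)·T₀ = (1.21983 − 1) × 290 = 63.8 K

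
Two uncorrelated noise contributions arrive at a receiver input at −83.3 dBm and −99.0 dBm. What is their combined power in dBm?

Convert to linear, add, convert back:
P₁ = 4.68×10⁻¹² W, P₂ = 1.26×10⁻¹³ W
P_tot = 4.80×10⁻¹² W → 10 log₁₀(P_tot / 10⁻³) = −83.2 dBm

−83.2 dBm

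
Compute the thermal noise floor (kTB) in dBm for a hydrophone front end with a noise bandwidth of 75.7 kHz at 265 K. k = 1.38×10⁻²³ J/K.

P_n = kTB = 1.38×10⁻²³ × 265 × 7.57×10⁴ = 2.77×10⁻¹⁶ W
In dBm: 10 log₁₀(2.77×10⁻¹⁶ / 10⁻³) = −125.6 dBm

−125.6 dBm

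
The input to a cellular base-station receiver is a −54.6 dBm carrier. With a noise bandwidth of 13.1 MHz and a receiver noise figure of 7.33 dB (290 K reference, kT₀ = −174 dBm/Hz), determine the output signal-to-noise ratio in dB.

Noise floor: N = −174 + 10 log₁₀(B) + NF
10 log₁₀(1.31×10⁷) = 71.17 dB
N = −174 + 71.17 + 7.33 = −95.50 dBm
SNR = P_sig − N = −54.6 − (−95.50) = 40.90 dB → 40.9 dB

40.9 dB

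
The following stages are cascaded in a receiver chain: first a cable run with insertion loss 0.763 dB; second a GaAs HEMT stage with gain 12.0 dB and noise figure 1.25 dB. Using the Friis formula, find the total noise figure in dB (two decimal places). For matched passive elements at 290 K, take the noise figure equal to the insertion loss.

Convert to linear (a loss of L dB is a gain of −L dB): F_i = 10^(NF_i/10), G_i = 10^(G_i,dB/10)
  Stage 1: F_1 = 10^(0.763/10) = 1.192, G_1 = 10^(−0.763/10) = 0.8389
  Stage 2: F_2 = 10^(1.25/10) = 1.334, G_2 = 10^(12.0/10) = 15.85
Friis cascade:
  F = 1.192 + (1.334 − 1)/0.8389 = 1.590
NF = 10 log₁₀(1.590) = 2.01 dB

2.01 dB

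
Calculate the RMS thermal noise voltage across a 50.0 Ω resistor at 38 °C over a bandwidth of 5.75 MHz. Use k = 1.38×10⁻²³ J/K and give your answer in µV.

T = 38 °C + 273.15 = 311.15 K
V_n = √(4kTRB)
4kTRB = 4 × 1.38×10⁻²³ × 311.15 × 5.00×10¹ × 5.75×10⁶ = 4.94×10⁻¹² V²
V_n = √(4.94×10⁻¹²) = 2.22×10⁻⁶ V = 2.22 µV

2.22 µV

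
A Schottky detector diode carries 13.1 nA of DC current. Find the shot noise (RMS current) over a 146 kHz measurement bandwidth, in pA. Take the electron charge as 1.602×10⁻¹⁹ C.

24.8 pA

I_n = √(2qI·B)
2qI·B = 2 × 1.602×10⁻¹⁹ × 1.31×10⁻⁸ × 1.46×10⁵ = 6.13×10⁻²² A²
I_n = √(6.13×10⁻²²) = 2.48×10⁻¹¹ A = 24.8 pA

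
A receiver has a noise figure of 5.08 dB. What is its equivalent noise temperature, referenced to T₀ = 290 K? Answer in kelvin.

F = 10^(5.08/10) = 3.22107
T_e = (F − 1)·T₀ = (3.22107 − 1) × 290 = 644 K

644 K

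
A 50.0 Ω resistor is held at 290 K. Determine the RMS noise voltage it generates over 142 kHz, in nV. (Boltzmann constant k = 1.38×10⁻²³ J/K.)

337 nV

V_n = √(4kTRB)
4kTRB = 4 × 1.38×10⁻²³ × 290 × 5.00×10¹ × 1.42×10⁵ = 1.14×10⁻¹³ V²
V_n = √(1.14×10⁻¹³) = 3.37×10⁻⁷ V = 337 nV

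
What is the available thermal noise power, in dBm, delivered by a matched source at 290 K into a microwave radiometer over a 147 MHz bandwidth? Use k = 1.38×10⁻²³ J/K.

−92.3 dBm

P_n = kTB = 1.38×10⁻²³ × 290 × 1.47×10⁸ = 5.88×10⁻¹³ W
In dBm: 10 log₁₀(5.88×10⁻¹³ / 10⁻³) = −92.3 dBm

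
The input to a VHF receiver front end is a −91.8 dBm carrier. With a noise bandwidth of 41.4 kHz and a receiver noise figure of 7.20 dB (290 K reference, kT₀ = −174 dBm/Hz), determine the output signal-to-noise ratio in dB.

28.8 dB

Noise floor: N = −174 + 10 log₁₀(B) + NF
10 log₁₀(4.14×10⁴) = 46.17 dB
N = −174 + 46.17 + 7.20 = −120.63 dBm
SNR = P_sig − N = −91.8 − (−120.63) = 28.83 dB → 28.8 dB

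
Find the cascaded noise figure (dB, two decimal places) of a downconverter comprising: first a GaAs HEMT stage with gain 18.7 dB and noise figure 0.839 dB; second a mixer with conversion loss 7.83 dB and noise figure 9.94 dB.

1.25 dB

Convert to linear (a loss of L dB is a gain of −L dB): F_i = 10^(NF_i/10), G_i = 10^(G_i,dB/10)
  Stage 1: F_1 = 10^(0.839/10) = 1.213, G_1 = 10^(18.7/10) = 74.13
  Stage 2: F_2 = 10^(9.94/10) = 9.863, G_2 = 10^(−7.83/10) = 0.1648
Friis cascade:
  F = 1.213 + (9.863 − 1)/74.13 = 1.333
NF = 10 log₁₀(1.333) = 1.25 dB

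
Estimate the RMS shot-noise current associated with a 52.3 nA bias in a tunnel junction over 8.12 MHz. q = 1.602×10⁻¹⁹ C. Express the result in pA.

369 pA

I_n = √(2qI·B)
2qI·B = 2 × 1.602×10⁻¹⁹ × 5.23×10⁻⁸ × 8.12×10⁶ = 1.36×10⁻¹⁹ A²
I_n = √(1.36×10⁻¹⁹) = 3.69×10⁻¹⁰ A = 369 pA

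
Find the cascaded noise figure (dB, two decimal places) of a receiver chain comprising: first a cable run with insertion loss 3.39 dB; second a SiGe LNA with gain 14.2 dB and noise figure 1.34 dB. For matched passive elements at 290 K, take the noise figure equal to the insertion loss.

4.73 dB

Convert to linear (a loss of L dB is a gain of −L dB): F_i = 10^(NF_i/10), G_i = 10^(G_i,dB/10)
  Stage 1: F_1 = 10^(3.39/10) = 2.183, G_1 = 10^(−3.39/10) = 0.4581
  Stage 2: F_2 = 10^(1.34/10) = 1.361, G_2 = 10^(14.2/10) = 26.30
Friis cascade:
  F = 2.183 + (1.361 − 1)/0.4581 = 2.972
NF = 10 log₁₀(2.972) = 4.73 dB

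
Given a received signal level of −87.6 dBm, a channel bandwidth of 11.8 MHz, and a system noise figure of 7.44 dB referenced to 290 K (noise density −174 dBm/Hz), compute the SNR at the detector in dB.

Noise floor: N = −174 + 10 log₁₀(B) + NF
10 log₁₀(1.18×10⁷) = 70.72 dB
N = −174 + 70.72 + 7.44 = −95.84 dBm
SNR = P_sig − N = −87.6 − (−95.84) = 8.24 dB → 8.2 dB

8.2 dB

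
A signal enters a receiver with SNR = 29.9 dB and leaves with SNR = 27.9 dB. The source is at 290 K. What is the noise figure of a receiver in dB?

2.0 dB

NF (dB) = SNR_in(dB) − SNR_out(dB) when the source is at T₀
NF = 29.9 − 27.9 = 2.0 dB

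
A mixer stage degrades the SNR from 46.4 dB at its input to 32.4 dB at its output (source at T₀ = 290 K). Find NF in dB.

14.0 dB

NF (dB) = SNR_in(dB) − SNR_out(dB) when the source is at T₀
NF = 46.4 − 32.4 = 14.0 dB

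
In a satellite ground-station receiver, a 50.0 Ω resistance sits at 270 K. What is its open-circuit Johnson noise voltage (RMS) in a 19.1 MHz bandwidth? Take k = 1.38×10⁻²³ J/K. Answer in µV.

V_n = √(4kTRB)
4kTRB = 4 × 1.38×10⁻²³ × 270 × 5.00×10¹ × 1.91×10⁷ = 1.42×10⁻¹¹ V²
V_n = √(1.42×10⁻¹¹) = 3.77×10⁻⁶ V = 3.77 µV

3.77 µV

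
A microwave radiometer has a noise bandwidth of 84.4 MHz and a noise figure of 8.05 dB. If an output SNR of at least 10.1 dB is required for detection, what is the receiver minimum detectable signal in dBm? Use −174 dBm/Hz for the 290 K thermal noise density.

−76.6 dBm

Sensitivity = −174 + 10 log₁₀(B) + NF + SNR_min
= −174 + 79.26 + 8.05 + 10.1
= −76.59 dBm → −76.6 dBm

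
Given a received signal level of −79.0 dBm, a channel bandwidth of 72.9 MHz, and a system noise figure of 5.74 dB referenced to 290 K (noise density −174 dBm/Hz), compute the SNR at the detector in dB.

Noise floor: N = −174 + 10 log₁₀(B) + NF
10 log₁₀(7.29×10⁷) = 78.63 dB
N = −174 + 78.63 + 5.74 = −89.63 dBm
SNR = P_sig − N = −79.0 − (−89.63) = 10.63 dB → 10.6 dB

10.6 dB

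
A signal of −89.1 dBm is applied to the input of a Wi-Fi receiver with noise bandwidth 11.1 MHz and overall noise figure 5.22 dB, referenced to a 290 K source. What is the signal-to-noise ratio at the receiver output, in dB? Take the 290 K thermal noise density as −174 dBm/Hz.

9.2 dB

Noise floor: N = −174 + 10 log₁₀(B) + NF
10 log₁₀(1.11×10⁷) = 70.45 dB
N = −174 + 70.45 + 5.22 = −98.33 dBm
SNR = P_sig − N = −89.1 − (−98.33) = 9.23 dB → 9.2 dB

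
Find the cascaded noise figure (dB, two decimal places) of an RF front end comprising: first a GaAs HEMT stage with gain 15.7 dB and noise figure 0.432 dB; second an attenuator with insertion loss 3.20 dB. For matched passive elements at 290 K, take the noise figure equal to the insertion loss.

Convert to linear (a loss of L dB is a gain of −L dB): F_i = 10^(NF_i/10), G_i = 10^(G_i,dB/10)
  Stage 1: F_1 = 10^(0.432/10) = 1.105, G_1 = 10^(15.7/10) = 37.15
  Stage 2: F_2 = 10^(3.20/10) = 2.089, G_2 = 10^(−3.20/10) = 0.4786
Friis cascade:
  F = 1.105 + (2.089 − 1)/37.15 = 1.134
NF = 10 log₁₀(1.134) = 0.55 dB

0.55 dB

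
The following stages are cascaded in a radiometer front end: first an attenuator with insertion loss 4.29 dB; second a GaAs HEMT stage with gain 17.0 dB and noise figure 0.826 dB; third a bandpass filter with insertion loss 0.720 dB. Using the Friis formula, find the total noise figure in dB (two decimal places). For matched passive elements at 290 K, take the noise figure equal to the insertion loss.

Convert to linear (a loss of L dB is a gain of −L dB): F_i = 10^(NF_i/10), G_i = 10^(G_i,dB/10)
  Stage 1: F_1 = 10^(4.29/10) = 2.685, G_1 = 10^(−4.29/10) = 0.3724
  Stage 2: F_2 = 10^(0.826/10) = 1.209, G_2 = 10^(17.0/10) = 50.12
  Stage 3: F_3 = 10^(0.720/10) = 1.180, G_3 = 10^(−0.720/10) = 0.8472
Friis cascade:
  F = 2.685 + (1.209 − 1)/0.3724 + (1.180 − 1)/18.66 = 3.258
NF = 10 log₁₀(3.258) = 5.13 dB

5.13 dB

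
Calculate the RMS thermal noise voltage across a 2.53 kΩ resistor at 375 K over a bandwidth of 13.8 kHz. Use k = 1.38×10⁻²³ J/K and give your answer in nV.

850 nV

V_n = √(4kTRB)
4kTRB = 4 × 1.38×10⁻²³ × 375 × 2.53×10³ × 1.38×10⁴ = 7.23×10⁻¹³ V²
V_n = √(7.23×10⁻¹³) = 8.50×10⁻⁷ V = 850 nV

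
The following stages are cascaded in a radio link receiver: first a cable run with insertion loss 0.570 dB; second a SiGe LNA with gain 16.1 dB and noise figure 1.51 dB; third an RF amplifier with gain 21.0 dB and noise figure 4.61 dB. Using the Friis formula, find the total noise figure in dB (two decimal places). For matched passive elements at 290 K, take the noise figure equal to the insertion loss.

2.22 dB

Convert to linear (a loss of L dB is a gain of −L dB): F_i = 10^(NF_i/10), G_i = 10^(G_i,dB/10)
  Stage 1: F_1 = 10^(0.570/10) = 1.140, G_1 = 10^(−0.570/10) = 0.8770
  Stage 2: F_2 = 10^(1.51/10) = 1.416, G_2 = 10^(16.1/10) = 40.74
  Stage 3: F_3 = 10^(4.61/10) = 2.891, G_3 = 10^(21.0/10) = 125.9
Friis cascade:
  F = 1.140 + (1.416 − 1)/0.8770 + (2.891 − 1)/35.73 = 1.667
NF = 10 log₁₀(1.667) = 2.22 dB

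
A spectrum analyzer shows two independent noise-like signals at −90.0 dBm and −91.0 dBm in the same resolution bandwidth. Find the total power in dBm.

−87.5 dBm

Convert to linear, add, convert back:
P₁ = 1.00×10⁻¹² W, P₂ = 7.94×10⁻¹³ W
P_tot = 1.79×10⁻¹² W → 10 log₁₀(P_tot / 10⁻³) = −87.5 dBm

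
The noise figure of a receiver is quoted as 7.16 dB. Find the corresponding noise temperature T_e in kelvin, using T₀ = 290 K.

1218 K

F = 10^(7.16/10) = 5.19996
T_e = (F − 1)·T₀ = (5.19996 − 1) × 290 = 1218 K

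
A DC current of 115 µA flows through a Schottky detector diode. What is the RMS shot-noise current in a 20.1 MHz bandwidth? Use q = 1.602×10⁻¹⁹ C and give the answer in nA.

27.2 nA

I_n = √(2qI·B)
2qI·B = 2 × 1.602×10⁻¹⁹ × 1.15×10⁻⁴ × 2.01×10⁷ = 7.41×10⁻¹⁶ A²
I_n = √(7.41×10⁻¹⁶) = 2.72×10⁻⁸ A = 27.2 nA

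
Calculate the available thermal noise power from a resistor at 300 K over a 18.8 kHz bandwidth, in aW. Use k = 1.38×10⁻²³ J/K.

77.8 aW

P_n = kTB = 1.38×10⁻²³ × 300 × 1.88×10⁴ = 7.78×10⁻¹⁷ W = 77.8 aW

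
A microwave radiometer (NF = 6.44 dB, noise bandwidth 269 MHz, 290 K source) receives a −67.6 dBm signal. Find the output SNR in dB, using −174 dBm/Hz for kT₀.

15.7 dB

Noise floor: N = −174 + 10 log₁₀(B) + NF
10 log₁₀(2.69×10⁸) = 84.3 dB
N = −174 + 84.3 + 6.44 = −83.26 dBm
SNR = P_sig − N = −67.6 − (−83.26) = 15.66 dB → 15.7 dB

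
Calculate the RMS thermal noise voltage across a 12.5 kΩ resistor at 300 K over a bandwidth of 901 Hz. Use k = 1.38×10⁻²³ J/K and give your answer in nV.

432 nV

V_n = √(4kTRB)
4kTRB = 4 × 1.38×10⁻²³ × 300 × 1.25×10⁴ × 9.01×10² = 1.87×10⁻¹³ V²
V_n = √(1.87×10⁻¹³) = 4.32×10⁻⁷ V = 432 nV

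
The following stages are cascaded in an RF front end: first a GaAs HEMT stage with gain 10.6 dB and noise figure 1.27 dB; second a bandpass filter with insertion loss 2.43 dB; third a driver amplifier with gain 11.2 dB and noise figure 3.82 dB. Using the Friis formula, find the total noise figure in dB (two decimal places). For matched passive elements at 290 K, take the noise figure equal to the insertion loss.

Convert to linear (a loss of L dB is a gain of −L dB): F_i = 10^(NF_i/10), G_i = 10^(G_i,dB/10)
  Stage 1: F_1 = 10^(1.27/10) = 1.340, G_1 = 10^(10.6/10) = 11.48
  Stage 2: F_2 = 10^(2.43/10) = 1.750, G_2 = 10^(−2.43/10) = 0.5715
  Stage 3: F_3 = 10^(3.82/10) = 2.410, G_3 = 10^(11.2/10) = 13.18
Friis cascade:
  F = 1.340 + (1.750 − 1)/11.48 + (2.410 − 1)/6.561 = 1.620
NF = 10 log₁₀(1.620) = 2.09 dB

2.09 dB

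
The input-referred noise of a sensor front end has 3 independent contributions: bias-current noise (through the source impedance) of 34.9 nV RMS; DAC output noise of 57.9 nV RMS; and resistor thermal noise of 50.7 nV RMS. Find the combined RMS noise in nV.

Uncorrelated sources add in power (mean-square): V_tot = √(ΣV_i²)
V_tot = √[(3.49×10⁻⁸)² + (5.79×10⁻⁸)² + (5.07×10⁻⁸)²] = 8.45×10⁻⁸ V = 84.5 nV

84.5 nV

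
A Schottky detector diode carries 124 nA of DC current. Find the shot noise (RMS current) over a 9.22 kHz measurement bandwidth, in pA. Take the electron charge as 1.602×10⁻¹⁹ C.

I_n = √(2qI·B)
2qI·B = 2 × 1.602×10⁻¹⁹ × 1.24×10⁻⁷ × 9.22×10³ = 3.66×10⁻²² A²
I_n = √(3.66×10⁻²²) = 1.91×10⁻¹¹ A = 19.1 pA

19.1 pA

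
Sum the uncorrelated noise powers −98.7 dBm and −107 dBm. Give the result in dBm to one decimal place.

Convert to linear, add, convert back:
P₁ = 1.35×10⁻¹³ W, P₂ = 2.00×10⁻¹⁴ W
P_tot = 1.55×10⁻¹³ W → 10 log₁₀(P_tot / 10⁻³) = −98.1 dBm

−98.1 dBm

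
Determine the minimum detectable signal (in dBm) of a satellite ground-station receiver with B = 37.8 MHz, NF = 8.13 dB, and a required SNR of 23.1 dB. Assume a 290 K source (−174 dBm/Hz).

Sensitivity = −174 + 10 log₁₀(B) + NF + SNR_min
= −174 + 75.77 + 8.13 + 23.1
= −67.00 dBm → −67.0 dBm

−67.0 dBm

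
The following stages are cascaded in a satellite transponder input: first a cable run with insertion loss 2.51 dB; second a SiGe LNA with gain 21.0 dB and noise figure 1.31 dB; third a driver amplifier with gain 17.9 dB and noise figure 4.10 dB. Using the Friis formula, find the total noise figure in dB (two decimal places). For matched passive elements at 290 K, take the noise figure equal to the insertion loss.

Convert to linear (a loss of L dB is a gain of −L dB): F_i = 10^(NF_i/10), G_i = 10^(G_i,dB/10)
  Stage 1: F_1 = 10^(2.51/10) = 1.782, G_1 = 10^(−2.51/10) = 0.5610
  Stage 2: F_2 = 10^(1.31/10) = 1.352, G_2 = 10^(21.0/10) = 125.9
  Stage 3: F_3 = 10^(4.10/10) = 2.570, G_3 = 10^(17.9/10) = 61.66
Friis cascade:
  F = 1.782 + (1.352 − 1)/0.5610 + (2.570 − 1)/70.63 = 2.432
NF = 10 log₁₀(2.432) = 3.86 dB

3.86 dB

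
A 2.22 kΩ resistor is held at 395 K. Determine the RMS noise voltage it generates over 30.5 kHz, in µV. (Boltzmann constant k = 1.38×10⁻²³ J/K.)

1.22 µV

V_n = √(4kTRB)
4kTRB = 4 × 1.38×10⁻²³ × 395 × 2.22×10³ × 3.05×10⁴ = 1.48×10⁻¹² V²
V_n = √(1.48×10⁻¹²) = 1.22×10⁻⁶ V = 1.22 µV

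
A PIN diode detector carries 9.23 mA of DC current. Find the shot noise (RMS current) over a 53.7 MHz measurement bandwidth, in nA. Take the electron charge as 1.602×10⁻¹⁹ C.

399 nA

I_n = √(2qI·B)
2qI·B = 2 × 1.602×10⁻¹⁹ × 9.23×10⁻³ × 5.37×10⁷ = 1.59×10⁻¹³ A²
I_n = √(1.59×10⁻¹³) = 3.99×10⁻⁷ A = 399 nA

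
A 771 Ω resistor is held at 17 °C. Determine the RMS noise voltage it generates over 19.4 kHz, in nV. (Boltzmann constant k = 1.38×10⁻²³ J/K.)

489 nV

T = 17 °C + 273.15 = 290.15 K
V_n = √(4kTRB)
4kTRB = 4 × 1.38×10⁻²³ × 290.15 × 7.71×10² × 1.94×10⁴ = 2.40×10⁻¹³ V²
V_n = √(2.40×10⁻¹³) = 4.89×10⁻⁷ V = 489 nV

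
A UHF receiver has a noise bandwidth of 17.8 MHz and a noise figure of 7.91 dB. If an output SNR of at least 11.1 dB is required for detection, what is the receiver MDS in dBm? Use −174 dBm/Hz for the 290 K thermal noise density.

−82.5 dBm

Sensitivity = −174 + 10 log₁₀(B) + NF + SNR_min
= −174 + 72.5 + 7.91 + 11.1
= −82.49 dBm → −82.5 dBm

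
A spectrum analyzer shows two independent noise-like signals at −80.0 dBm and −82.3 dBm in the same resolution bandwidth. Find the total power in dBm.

Convert to linear, add, convert back:
P₁ = 1.00×10⁻¹¹ W, P₂ = 5.89×10⁻¹² W
P_tot = 1.59×10⁻¹¹ W → 10 log₁₀(P_tot / 10⁻³) = −78.0 dBm

−78.0 dBm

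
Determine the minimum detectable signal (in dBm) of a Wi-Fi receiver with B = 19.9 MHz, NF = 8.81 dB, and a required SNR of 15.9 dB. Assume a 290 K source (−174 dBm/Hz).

Sensitivity = −174 + 10 log₁₀(B) + NF + SNR_min
= −174 + 72.99 + 8.81 + 15.9
= −76.30 dBm → −76.3 dBm

−76.3 dBm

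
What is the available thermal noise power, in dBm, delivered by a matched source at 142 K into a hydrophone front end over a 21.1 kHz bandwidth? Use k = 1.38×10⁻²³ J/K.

P_n = kTB = 1.38×10⁻²³ × 142 × 2.11×10⁴ = 4.13×10⁻¹⁷ W
In dBm: 10 log₁₀(4.13×10⁻¹⁷ / 10⁻³) = −133.8 dBm

−133.8 dBm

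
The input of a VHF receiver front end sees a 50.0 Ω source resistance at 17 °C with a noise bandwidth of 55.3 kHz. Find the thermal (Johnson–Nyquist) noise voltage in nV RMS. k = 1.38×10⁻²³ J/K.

210 nV

T = 17 °C + 273.15 = 290.15 K
V_n = √(4kTRB)
4kTRB = 4 × 1.38×10⁻²³ × 290.15 × 5.00×10¹ × 5.53×10⁴ = 4.43×10⁻¹⁴ V²
V_n = √(4.43×10⁻¹⁴) = 2.10×10⁻⁷ V = 210 nV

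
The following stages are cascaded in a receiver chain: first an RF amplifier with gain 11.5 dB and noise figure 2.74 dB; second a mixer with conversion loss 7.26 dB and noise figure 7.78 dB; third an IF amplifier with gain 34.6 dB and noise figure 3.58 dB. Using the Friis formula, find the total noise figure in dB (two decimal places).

Convert to linear (a loss of L dB is a gain of −L dB): F_i = 10^(NF_i/10), G_i = 10^(G_i,dB/10)
  Stage 1: F_1 = 10^(2.74/10) = 1.879, G_1 = 10^(11.5/10) = 14.13
  Stage 2: F_2 = 10^(7.78/10) = 5.998, G_2 = 10^(−7.26/10) = 0.1879
  Stage 3: F_3 = 10^(3.58/10) = 2.280, G_3 = 10^(34.6/10) = 2884
Friis cascade:
  F = 1.879 + (5.998 − 1)/14.13 + (2.280 − 1)/2.655 = 2.715
NF = 10 log₁₀(2.715) = 4.34 dB

4.34 dB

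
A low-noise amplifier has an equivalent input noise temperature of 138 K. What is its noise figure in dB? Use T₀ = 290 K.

F = 1 + T_e/T₀ = 1 + 138/290 = 1.47586
NF = 10 log₁₀(1.47586) = 1.69 dB

1.69 dB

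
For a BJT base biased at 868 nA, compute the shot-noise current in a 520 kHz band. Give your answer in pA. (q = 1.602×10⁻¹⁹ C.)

380 pA

I_n = √(2qI·B)
2qI·B = 2 × 1.602×10⁻¹⁹ × 8.68×10⁻⁷ × 5.20×10⁵ = 1.45×10⁻¹⁹ A²
I_n = √(1.45×10⁻¹⁹) = 3.80×10⁻¹⁰ A = 380 pA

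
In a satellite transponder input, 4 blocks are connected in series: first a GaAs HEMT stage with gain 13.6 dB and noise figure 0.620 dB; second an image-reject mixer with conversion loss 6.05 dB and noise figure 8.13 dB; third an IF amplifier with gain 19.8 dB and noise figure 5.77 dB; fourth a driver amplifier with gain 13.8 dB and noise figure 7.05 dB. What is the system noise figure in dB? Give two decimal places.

2.76 dB

Convert to linear (a loss of L dB is a gain of −L dB): F_i = 10^(NF_i/10), G_i = 10^(G_i,dB/10)
  Stage 1: F_1 = 10^(0.620/10) = 1.153, G_1 = 10^(13.6/10) = 22.91
  Stage 2: F_2 = 10^(8.13/10) = 6.501, G_2 = 10^(−6.05/10) = 0.2483
  Stage 3: F_3 = 10^(5.77/10) = 3.776, G_3 = 10^(19.8/10) = 95.50
  Stage 4: F_4 = 10^(7.05/10) = 5.070, G_4 = 10^(13.8/10) = 23.99
Friis cascade:
  F = 1.153 + (6.501 − 1)/22.91 + (3.776 − 1)/5.689 + (5.070 − 1)/543.3 = 1.889
NF = 10 log₁₀(1.889) = 2.76 dB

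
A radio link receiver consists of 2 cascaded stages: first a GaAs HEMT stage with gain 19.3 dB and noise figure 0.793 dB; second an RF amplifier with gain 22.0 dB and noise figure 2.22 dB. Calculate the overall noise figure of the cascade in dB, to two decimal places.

0.82 dB

Convert to linear (a loss of L dB is a gain of −L dB): F_i = 10^(NF_i/10), G_i = 10^(G_i,dB/10)
  Stage 1: F_1 = 10^(0.793/10) = 1.200, G_1 = 10^(19.3/10) = 85.11
  Stage 2: F_2 = 10^(2.22/10) = 1.667, G_2 = 10^(22.0/10) = 158.5
Friis cascade:
  F = 1.200 + (1.667 − 1)/85.11 = 1.208
NF = 10 log₁₀(1.208) = 0.82 dB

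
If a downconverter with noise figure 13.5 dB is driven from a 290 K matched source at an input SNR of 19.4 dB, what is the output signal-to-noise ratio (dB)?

By definition F = SNR_in/SNR_out, so in dB: SNR_out = SNR_in − NF
SNR_out = 19.4 − 13.5 = 5.9 dB

5.9 dB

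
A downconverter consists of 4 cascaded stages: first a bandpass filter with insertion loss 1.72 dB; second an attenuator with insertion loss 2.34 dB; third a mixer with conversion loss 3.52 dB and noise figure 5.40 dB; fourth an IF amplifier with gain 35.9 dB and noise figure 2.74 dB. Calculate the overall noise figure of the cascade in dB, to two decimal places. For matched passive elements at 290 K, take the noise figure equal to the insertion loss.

11.42 dB

Convert to linear (a loss of L dB is a gain of −L dB): F_i = 10^(NF_i/10), G_i = 10^(G_i,dB/10)
  Stage 1: F_1 = 10^(1.72/10) = 1.486, G_1 = 10^(−1.72/10) = 0.6730
  Stage 2: F_2 = 10^(2.34/10) = 1.714, G_2 = 10^(−2.34/10) = 0.5834
  Stage 3: F_3 = 10^(5.40/10) = 3.467, G_3 = 10^(−3.52/10) = 0.4446
  Stage 4: F_4 = 10^(2.74/10) = 1.879, G_4 = 10^(35.9/10) = 3890
Friis cascade:
  F = 1.486 + (1.714 − 1)/0.6730 + (3.467 − 1)/0.3926 + (1.879 − 1)/0.1746 = 13.87
NF = 10 log₁₀(13.87) = 11.42 dB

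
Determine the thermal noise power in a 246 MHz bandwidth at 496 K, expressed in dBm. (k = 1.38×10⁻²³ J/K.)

−87.7 dBm

P_n = kTB = 1.38×10⁻²³ × 496 × 2.46×10⁸ = 1.68×10⁻¹² W
In dBm: 10 log₁₀(1.68×10⁻¹² / 10⁻³) = −87.7 dBm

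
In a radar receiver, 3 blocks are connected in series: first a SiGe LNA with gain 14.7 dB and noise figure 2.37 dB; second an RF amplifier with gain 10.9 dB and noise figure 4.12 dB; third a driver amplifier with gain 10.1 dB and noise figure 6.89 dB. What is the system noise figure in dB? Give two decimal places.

Convert to linear (a loss of L dB is a gain of −L dB): F_i = 10^(NF_i/10), G_i = 10^(G_i,dB/10)
  Stage 1: F_1 = 10^(2.37/10) = 1.726, G_1 = 10^(14.7/10) = 29.51
  Stage 2: F_2 = 10^(4.12/10) = 2.582, G_2 = 10^(10.9/10) = 12.30
  Stage 3: F_3 = 10^(6.89/10) = 4.887, G_3 = 10^(10.1/10) = 10.23
Friis cascade:
  F = 1.726 + (2.582 − 1)/29.51 + (4.887 − 1)/363.1 = 1.790
NF = 10 log₁₀(1.790) = 2.53 dB

2.53 dB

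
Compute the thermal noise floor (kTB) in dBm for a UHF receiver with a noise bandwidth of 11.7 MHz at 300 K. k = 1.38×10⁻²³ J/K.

−103.1 dBm

P_n = kTB = 1.38×10⁻²³ × 300 × 1.17×10⁷ = 4.84×10⁻¹⁴ W
In dBm: 10 log₁₀(4.84×10⁻¹⁴ / 10⁻³) = −103.1 dBm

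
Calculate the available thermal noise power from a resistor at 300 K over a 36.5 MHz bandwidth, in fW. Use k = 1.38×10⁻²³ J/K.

P_n = kTB = 1.38×10⁻²³ × 300 × 3.65×10⁷ = 1.51×10⁻¹³ W = 151 fW

151 fW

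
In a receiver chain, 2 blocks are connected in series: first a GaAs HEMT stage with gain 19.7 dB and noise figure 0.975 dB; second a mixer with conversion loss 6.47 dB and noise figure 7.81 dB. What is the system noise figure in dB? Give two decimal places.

Convert to linear (a loss of L dB is a gain of −L dB): F_i = 10^(NF_i/10), G_i = 10^(G_i,dB/10)
  Stage 1: F_1 = 10^(0.975/10) = 1.252, G_1 = 10^(19.7/10) = 93.33
  Stage 2: F_2 = 10^(7.81/10) = 6.039, G_2 = 10^(−6.47/10) = 0.2254
Friis cascade:
  F = 1.252 + (6.039 − 1)/93.33 = 1.306
NF = 10 log₁₀(1.306) = 1.16 dB

1.16 dB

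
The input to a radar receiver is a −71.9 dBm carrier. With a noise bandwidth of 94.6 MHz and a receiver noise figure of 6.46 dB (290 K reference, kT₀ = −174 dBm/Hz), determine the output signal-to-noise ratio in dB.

15.9 dB

Noise floor: N = −174 + 10 log₁₀(B) + NF
10 log₁₀(9.46×10⁷) = 79.76 dB
N = −174 + 79.76 + 6.46 = −87.78 dBm
SNR = P_sig − N = −71.9 − (−87.78) = 15.88 dB → 15.9 dB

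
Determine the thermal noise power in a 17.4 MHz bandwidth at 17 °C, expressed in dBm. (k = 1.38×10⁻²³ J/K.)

T = 17 °C + 273.15 = 290.15 K
P_n = kTB = 1.38×10⁻²³ × 290.15 × 1.74×10⁷ = 6.97×10⁻¹⁴ W
In dBm: 10 log₁₀(6.97×10⁻¹⁴ / 10⁻³) = −101.6 dBm

−101.6 dBm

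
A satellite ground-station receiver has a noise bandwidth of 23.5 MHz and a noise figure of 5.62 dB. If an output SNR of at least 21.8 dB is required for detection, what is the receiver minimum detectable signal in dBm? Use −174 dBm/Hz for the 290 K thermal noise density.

Sensitivity = −174 + 10 log₁₀(B) + NF + SNR_min
= −174 + 73.71 + 5.62 + 21.8
= −72.87 dBm → −72.9 dBm

−72.9 dBm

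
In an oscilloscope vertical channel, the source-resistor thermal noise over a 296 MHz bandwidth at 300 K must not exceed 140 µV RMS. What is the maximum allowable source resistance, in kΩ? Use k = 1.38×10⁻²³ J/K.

4.00 kΩ

Johnson–Nyquist: V_n = √(4kTRB) ⇒ R = V_n² / (4kTB)
4kTB = 4 × 1.38×10⁻²³ × 300 × 2.96×10⁸ = 4.90×10⁻¹²
R = (1.40×10⁻⁴)² / 4.90×10⁻¹² = 4.00×10³ Ω = 4.00 kΩ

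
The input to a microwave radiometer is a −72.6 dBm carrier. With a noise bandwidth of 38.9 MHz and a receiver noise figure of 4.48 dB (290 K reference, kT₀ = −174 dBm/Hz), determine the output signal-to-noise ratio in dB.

Noise floor: N = −174 + 10 log₁₀(B) + NF
10 log₁₀(3.89×10⁷) = 75.9 dB
N = −174 + 75.9 + 4.48 = −93.62 dBm
SNR = P_sig − N = −72.6 − (−93.62) = 21.02 dB → 21.0 dB

21.0 dB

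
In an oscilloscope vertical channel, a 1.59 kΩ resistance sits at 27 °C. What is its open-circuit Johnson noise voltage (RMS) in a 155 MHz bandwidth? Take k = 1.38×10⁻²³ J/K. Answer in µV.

T = 27 °C + 273.15 = 300.15 K
V_n = √(4kTRB)
4kTRB = 4 × 1.38×10⁻²³ × 300.15 × 1.59×10³ × 1.55×10⁸ = 4.08×10⁻⁹ V²
V_n = √(4.08×10⁻⁹) = 6.39×10⁻⁵ V = 63.9 µV

63.9 µV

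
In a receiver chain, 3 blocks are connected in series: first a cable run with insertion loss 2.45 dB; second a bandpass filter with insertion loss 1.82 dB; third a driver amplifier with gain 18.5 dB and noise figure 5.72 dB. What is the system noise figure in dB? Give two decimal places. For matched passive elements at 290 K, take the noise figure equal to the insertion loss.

9.99 dB

Convert to linear (a loss of L dB is a gain of −L dB): F_i = 10^(NF_i/10), G_i = 10^(G_i,dB/10)
  Stage 1: F_1 = 10^(2.45/10) = 1.758, G_1 = 10^(−2.45/10) = 0.5689
  Stage 2: F_2 = 10^(1.82/10) = 1.521, G_2 = 10^(−1.82/10) = 0.6577
  Stage 3: F_3 = 10^(5.72/10) = 3.733, G_3 = 10^(18.5/10) = 70.79
Friis cascade:
  F = 1.758 + (1.521 − 1)/0.5689 + (3.733 − 1)/0.3741 = 9.977
NF = 10 log₁₀(9.977) = 9.99 dB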